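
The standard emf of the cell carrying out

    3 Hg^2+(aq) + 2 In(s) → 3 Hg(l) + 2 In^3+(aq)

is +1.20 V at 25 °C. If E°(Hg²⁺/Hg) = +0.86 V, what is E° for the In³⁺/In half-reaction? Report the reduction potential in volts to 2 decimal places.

In the reaction as written the Hg²⁺/Hg couple is reduced (cathode) and In³⁺/In is oxidized (anode), so E°cell = E°(Hg²⁺/Hg) − E°(In³⁺/In).
E°(In³⁺/In) = E°(cathode) − E°cell = +0.86 − (+1.20) = −0.34 V.

−0.34 V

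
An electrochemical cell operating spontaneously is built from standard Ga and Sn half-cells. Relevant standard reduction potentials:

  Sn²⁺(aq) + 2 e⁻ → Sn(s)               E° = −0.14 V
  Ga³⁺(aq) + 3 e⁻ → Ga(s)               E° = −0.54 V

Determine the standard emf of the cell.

+0.40 V

The Sn²⁺/Sn couple has the higher E°, so Sn ion is reduced (cathode) and Ga is oxidized (anode).
E°cell = E°(cathode) − E°(anode) = −0.14 − (−0.54) = +0.40 V.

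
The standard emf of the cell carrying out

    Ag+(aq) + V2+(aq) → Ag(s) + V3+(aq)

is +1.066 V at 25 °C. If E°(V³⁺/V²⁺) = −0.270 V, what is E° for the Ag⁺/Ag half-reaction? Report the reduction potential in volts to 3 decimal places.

+0.796 V

In the reaction as written the Ag⁺/Ag couple is reduced (cathode) and V³⁺/V²⁺ is oxidized (anode), so E°cell = E°(Ag⁺/Ag) − E°(V³⁺/V²⁺).
E°(Ag⁺/Ag) = E°cell + E°(anode) = +1.066 + (−0.270) = +0.796 V.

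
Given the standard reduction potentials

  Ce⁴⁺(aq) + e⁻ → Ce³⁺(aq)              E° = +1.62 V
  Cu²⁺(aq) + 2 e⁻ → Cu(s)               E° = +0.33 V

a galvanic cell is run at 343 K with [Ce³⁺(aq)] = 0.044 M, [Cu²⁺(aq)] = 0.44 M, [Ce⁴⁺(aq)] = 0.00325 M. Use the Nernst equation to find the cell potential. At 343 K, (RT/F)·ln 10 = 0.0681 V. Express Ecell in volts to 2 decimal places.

+1.23 V

The Ce⁴⁺/Ce³⁺ couple has the more positive E°, so it is the cathode; Cu²⁺/Cu is the anode.
E°cell = E°cat − E°an = +1.62 − (+0.33) = +1.29 V; n = 2.
For the overall reaction 2 Ce⁴⁺(aq) + Cu(s) → 2 Ce³⁺(aq) + Cu²⁺(aq), Q = ([Ce³⁺(aq)]^2·[Cu²⁺(aq)]) / [Ce⁴⁺(aq)]^2 = 80.6, giving log Q = 1.907.
Applying E = E° − (RT ln10/nF)·log Q gives +1.29 − (0.0681/2)(1.907) = +1.23 V.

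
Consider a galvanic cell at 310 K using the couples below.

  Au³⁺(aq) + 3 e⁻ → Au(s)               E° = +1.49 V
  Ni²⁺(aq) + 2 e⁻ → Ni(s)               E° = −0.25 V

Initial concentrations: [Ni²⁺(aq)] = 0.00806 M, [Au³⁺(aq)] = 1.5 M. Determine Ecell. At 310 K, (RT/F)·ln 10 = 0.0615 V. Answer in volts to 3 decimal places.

+1.808 V

The Au³⁺/Au couple has the more positive E°, so it is the cathode; Ni²⁺/Ni is the anode.
E°cell = E°cat − E°an = +1.49 − (−0.25) = +1.74 V; n = 6.
The balanced reaction is 2 Au³⁺(aq) + 3 Ni(s) → 2 Au(s) + 3 Ni²⁺(aq), so Q = [Ni²⁺(aq)]^3 / [Au³⁺(aq)]^2 = 2.33×10^−7 and log Q = −6.633.
Applying E = E° − (RT ln10/nF)·log Q gives +1.74 − (0.0615/6)(−6.633) = +1.808 V.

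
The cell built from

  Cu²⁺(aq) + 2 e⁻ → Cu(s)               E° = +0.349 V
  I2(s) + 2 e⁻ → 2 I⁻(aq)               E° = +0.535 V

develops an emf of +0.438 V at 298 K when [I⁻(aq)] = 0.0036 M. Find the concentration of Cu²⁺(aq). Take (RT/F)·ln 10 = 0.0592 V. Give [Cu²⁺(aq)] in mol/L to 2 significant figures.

I₂/I⁻ is the cathode (higher E°); E°cell = +0.535 − (+0.349) = +0.186 V with n = 2.
Since E = E° − (0.0592/n)·log Q, log Q = n(E° − E)/0.0592 = −8.514.
Balancing electrons gives I2(s) + Cu(s) → 2 I⁻(aq) + Cu²⁺(aq); thus Q = [I⁻(aq)]^2·[Cu²⁺(aq)].
Isolating [Cu²⁺(aq)] in Q = 10^{−8.514} yields log [Cu²⁺(aq)] = −3.627, i.e. 0.00024 M.

0.00024 M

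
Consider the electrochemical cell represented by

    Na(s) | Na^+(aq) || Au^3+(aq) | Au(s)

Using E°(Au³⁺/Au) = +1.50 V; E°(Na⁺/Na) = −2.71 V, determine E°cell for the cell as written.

+4.21 V

By convention the left-hand electrode in cell notation is the anode (oxidation) and the right-hand electrode is the cathode (reduction).
E°cell = E°(right) − E°(left) = +1.50 − (−2.71) = +4.21 V.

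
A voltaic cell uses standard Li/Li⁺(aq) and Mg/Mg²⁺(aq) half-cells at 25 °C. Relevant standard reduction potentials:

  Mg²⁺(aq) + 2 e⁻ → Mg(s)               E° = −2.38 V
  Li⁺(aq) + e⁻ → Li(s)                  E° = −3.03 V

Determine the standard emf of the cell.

The Mg²⁺/Mg couple has the higher E°, so Mg ion is reduced (cathode) and Li is oxidized (anode).
E°cell = E°(cathode) − E°(anode) = −2.38 − (−3.03) = +0.65 V.

+0.65 V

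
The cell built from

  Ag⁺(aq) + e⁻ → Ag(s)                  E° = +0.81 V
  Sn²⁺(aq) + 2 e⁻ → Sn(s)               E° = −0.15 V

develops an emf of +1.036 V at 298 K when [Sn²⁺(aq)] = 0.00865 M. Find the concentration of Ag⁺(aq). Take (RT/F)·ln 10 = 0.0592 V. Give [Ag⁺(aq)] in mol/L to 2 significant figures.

1.8 M

With Ag⁺/Ag at the cathode and Sn²⁺/Sn at the anode, E°cell = +0.81 − (−0.15) = +0.96 V (n = 2).
From the Nernst equation, log Q = n(E° − E)/0.0592 = 2·(+0.96 − (+1.036))/0.0592 = −2.568.
The balanced reaction is 2 Ag⁺(aq) + Sn(s) → 2 Ag(s) + Sn²⁺(aq), so Q = [Sn²⁺(aq)] / [Ag⁺(aq)]^2.
Isolating [Ag⁺(aq)] in Q = 10^{−2.568} yields log [Ag⁺(aq)] = 0.253, i.e. 1.8 M.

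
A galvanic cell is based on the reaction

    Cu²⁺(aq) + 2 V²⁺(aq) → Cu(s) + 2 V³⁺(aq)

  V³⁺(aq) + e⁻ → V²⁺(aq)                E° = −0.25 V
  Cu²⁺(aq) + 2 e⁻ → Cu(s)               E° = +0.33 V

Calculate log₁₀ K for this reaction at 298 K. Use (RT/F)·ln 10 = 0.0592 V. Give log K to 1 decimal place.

log K = 19.6

The Cu²⁺/Cu couple is reduced (cathode); E°cell = +0.33 − (−0.25) = +0.58 V with n = 2.
At equilibrium E = 0, so log K = nE°cell / 0.0592 = (2)(+0.58) / 0.0592 = 19.6.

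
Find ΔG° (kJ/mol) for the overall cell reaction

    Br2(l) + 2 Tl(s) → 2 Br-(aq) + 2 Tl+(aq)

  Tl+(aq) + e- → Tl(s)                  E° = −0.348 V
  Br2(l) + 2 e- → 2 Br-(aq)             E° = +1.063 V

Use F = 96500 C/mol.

In the reaction as written Br2(l) is reduced, so the Br₂/Br⁻ couple is the cathode and Tl⁺/Tl is the anode.
E°cell = +1.063 − (−0.348) = +1.411 V; balancing electrons gives n = 2.
ΔG° = −nFE°cell = −(2)(96500)(+1.411) J/mol = −272 kJ/mol.

−272 kJ/mol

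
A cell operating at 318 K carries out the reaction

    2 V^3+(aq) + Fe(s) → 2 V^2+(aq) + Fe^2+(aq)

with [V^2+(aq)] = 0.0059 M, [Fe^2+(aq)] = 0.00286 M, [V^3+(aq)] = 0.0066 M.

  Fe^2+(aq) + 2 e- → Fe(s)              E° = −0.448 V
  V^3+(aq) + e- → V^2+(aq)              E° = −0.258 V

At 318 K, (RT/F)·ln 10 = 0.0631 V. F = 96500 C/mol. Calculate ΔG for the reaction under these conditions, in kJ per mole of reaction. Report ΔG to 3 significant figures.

−52.7 kJ/mol

With V³⁺/V²⁺ reduced at the cathode, E°cell = −0.258 − (−0.448) = +0.190 V and n = 2.
The reaction quotient is ([V^2+(aq)]^2·[Fe^2+(aq)]) / [V^3+(aq)]^2 = 0.00229; by Nernst, E = +0.190 − (0.0631/2)(−2.641) = +0.2733 V.
Then ΔG = −nFE = −2 × 96500 × +0.2733 J/mol = −52.7 kJ/mol.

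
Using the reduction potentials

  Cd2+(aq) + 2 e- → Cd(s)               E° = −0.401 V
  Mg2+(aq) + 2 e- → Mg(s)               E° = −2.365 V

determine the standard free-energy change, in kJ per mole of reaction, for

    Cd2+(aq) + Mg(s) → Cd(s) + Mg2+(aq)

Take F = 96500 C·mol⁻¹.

−379 kJ/mol

In the reaction as written Cd2+(aq) is reduced, so the Cd²⁺/Cd couple is the cathode and Mg²⁺/Mg is the anode.
E°cell = −0.401 − (−2.365) = +1.964 V; balancing electrons gives n = 2.
ΔG° = −nFE°cell = −(2)(96500)(+1.964) J/mol = −379 kJ/mol.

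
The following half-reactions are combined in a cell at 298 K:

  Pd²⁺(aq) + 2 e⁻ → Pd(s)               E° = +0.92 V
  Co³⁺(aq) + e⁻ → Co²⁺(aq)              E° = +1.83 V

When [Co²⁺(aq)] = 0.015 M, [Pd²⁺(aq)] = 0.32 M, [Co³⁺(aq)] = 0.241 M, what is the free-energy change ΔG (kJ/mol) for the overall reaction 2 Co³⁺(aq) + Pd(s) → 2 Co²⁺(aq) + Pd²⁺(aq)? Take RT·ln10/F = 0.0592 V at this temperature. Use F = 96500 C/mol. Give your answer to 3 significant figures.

−192 kJ/mol

With Co³⁺/Co²⁺ reduced at the cathode, E°cell = +1.83 − (+0.92) = +0.91 V and n = 2.
The reaction quotient is ([Co²⁺(aq)]^2·[Pd²⁺(aq)]) / [Co³⁺(aq)]^2 = 0.00124; by Nernst, E = +0.91 − (0.0592/2)(−2.907) = +0.9960 V.
Then ΔG = −nFE = −2 × 96500 × +0.9960 J/mol = −192 kJ/mol.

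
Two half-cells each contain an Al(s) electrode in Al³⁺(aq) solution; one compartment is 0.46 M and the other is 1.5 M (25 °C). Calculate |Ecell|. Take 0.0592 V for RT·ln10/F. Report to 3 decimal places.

For a concentration cell E°cell = 0, since both electrodes use the same couple.
The compartment with the higher Al³⁺(aq) concentration (1.5 M) acts as the cathode; ions are reduced there and produced at the dilute (0.46 M) anode.
With n = 3, Ecell = −(0.0592/3)·log([dilute]/[conc]) = −(0.0592/3)·log(0.46/1.5) = +0.010 V.

0.010 V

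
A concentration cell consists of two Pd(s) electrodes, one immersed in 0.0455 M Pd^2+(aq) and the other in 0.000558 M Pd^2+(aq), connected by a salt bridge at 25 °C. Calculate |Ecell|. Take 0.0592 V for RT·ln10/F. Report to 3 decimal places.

0.057 V

For a concentration cell E°cell = 0, since both electrodes use the same couple.
The compartment with the higher Pd^2+(aq) concentration (0.0455 M) acts as the cathode; ions are reduced there and produced at the dilute (0.000558 M) anode.
With n = 2, Ecell = −(0.0592/2)·log([dilute]/[conc]) = −(0.0592/2)·log(0.000558/0.0455) = +0.057 V.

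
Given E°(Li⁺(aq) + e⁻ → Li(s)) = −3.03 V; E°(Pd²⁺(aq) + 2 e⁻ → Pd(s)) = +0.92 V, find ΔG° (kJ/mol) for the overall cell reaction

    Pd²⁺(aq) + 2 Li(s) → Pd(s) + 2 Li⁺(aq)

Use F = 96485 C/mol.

In the reaction as written Pd²⁺(aq) is reduced, so the Pd²⁺/Pd couple is the cathode and Li⁺/Li is the anode.
E°cell = +0.92 − (−3.03) = +3.95 V; balancing electrons gives n = 2.
ΔG° = −nFE°cell = −(2)(96485)(+3.95) J/mol = −762 kJ/mol.

−762 kJ/mol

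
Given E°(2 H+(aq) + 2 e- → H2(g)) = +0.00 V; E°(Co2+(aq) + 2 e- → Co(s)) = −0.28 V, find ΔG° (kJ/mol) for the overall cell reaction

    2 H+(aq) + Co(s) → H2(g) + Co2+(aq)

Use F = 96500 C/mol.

In the reaction as written H+(aq) is reduced, so the 2H⁺/H₂ couple is the cathode and Co²⁺/Co is the anode.
E°cell = +0.00 − (−0.28) = +0.28 V; balancing electrons gives n = 2.
ΔG° = −nFE°cell = −(2)(96500)(+0.28) J/mol = −54.0 kJ/mol.

−54.0 kJ/mol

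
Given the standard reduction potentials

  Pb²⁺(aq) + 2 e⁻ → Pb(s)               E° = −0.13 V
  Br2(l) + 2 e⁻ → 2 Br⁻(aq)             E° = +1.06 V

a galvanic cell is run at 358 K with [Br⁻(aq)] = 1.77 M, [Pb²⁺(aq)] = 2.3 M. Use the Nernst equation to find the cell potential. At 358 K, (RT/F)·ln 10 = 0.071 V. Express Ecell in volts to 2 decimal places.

Br₂/Br⁻ is reduced (cathode, E° = +1.06 V) and Pb²⁺/Pb is oxidized (anode).
E°cell = E°cat − E°an = +1.06 − (−0.13) = +1.19 V; n = 2.
The balanced reaction is Br2(l) + Pb(s) → 2 Br⁻(aq) + Pb²⁺(aq), so Q = [Br⁻(aq)]^2·[Pb²⁺(aq)] = 7.21 and log Q = 0.858.
By the Nernst equation, E = +1.19 − (0.071/2)·(0.858) = +1.16 V.

+1.16 V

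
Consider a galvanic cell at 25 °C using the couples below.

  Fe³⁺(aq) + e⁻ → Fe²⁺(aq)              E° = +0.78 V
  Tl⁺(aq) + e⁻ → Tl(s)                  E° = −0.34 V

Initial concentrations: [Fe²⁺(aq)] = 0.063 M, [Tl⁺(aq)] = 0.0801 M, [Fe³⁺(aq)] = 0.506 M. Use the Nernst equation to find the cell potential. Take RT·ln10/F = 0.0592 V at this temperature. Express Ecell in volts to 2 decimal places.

The Fe³⁺/Fe²⁺ couple has the more positive E°, so it is the cathode; Tl⁺/Tl is the anode.
E°cell = E°cat − E°an = +0.78 − (−0.34) = +1.12 V; n = 1.
Balancing gives Fe³⁺(aq) + Tl(s) → Fe²⁺(aq) + Tl⁺(aq); hence Q = ([Fe²⁺(aq)]·[Tl⁺(aq)]) / [Fe³⁺(aq)] = 0.00997 (log Q = −2.001).
E = E° − (0.0592/n)·log Q = +1.12 − (0.0592/1)(−2.001) = +1.24 V.

+1.24 V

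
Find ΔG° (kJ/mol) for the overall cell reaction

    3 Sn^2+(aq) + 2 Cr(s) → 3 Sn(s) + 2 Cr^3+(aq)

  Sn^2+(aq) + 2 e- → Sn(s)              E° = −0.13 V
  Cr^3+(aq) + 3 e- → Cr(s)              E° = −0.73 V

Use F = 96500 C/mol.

−347 kJ/mol

In the reaction as written Sn^2+(aq) is reduced, so the Sn²⁺/Sn couple is the cathode and Cr³⁺/Cr is the anode.
E°cell = −0.13 − (−0.73) = +0.60 V; balancing electrons gives n = 6.
ΔG° = −nFE°cell = −(6)(96500)(+0.60) J/mol = −347 kJ/mol.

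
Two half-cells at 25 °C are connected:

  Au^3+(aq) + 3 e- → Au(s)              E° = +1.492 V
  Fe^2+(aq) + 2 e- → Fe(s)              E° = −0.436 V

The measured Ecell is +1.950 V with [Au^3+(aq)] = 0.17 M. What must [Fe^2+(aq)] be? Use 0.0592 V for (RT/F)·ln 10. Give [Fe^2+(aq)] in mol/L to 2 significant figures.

0.055 M

The Au³⁺/Au couple has the larger reduction potential, so it is the cathode: E°cell = +1.492 − (−0.436) = +1.928 V and n = 6.
Rearranging E = E° − (0.0592/n)·log Q gives log Q = 6(+1.928 − (+1.950))/0.0592 = −2.230.
The balanced reaction is 2 Au^3+(aq) + 3 Fe(s) → 2 Au(s) + 3 Fe^2+(aq), so Q = [Fe^2+(aq)]^3 / [Au^3+(aq)]^2.
Solving for the unknown gives log [Fe^2+(aq)] = −1.256, so [Fe^2+(aq)] ≈ 0.055 M.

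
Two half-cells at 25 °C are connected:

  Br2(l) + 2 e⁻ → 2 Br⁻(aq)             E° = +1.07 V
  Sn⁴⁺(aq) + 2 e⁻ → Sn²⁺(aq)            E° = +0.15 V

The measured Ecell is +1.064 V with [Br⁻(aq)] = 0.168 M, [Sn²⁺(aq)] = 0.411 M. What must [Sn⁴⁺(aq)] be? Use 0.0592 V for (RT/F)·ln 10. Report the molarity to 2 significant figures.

0.00020 M

Br₂/Br⁻ is the cathode (higher E°); E°cell = +1.07 − (+0.15) = +0.92 V with n = 2.
Rearranging E = E° − (0.0592/n)·log Q gives log Q = 2(+0.92 − (+1.064))/0.0592 = −4.865.
The balanced reaction is Br2(l) + Sn²⁺(aq) → 2 Br⁻(aq) + Sn⁴⁺(aq), so Q = ([Br⁻(aq)]^2·[Sn⁴⁺(aq)]) / [Sn²⁺(aq)].
Solving for the unknown gives log [Sn⁴⁺(aq)] = −3.702, so [Sn⁴⁺(aq)] ≈ 0.00020 M.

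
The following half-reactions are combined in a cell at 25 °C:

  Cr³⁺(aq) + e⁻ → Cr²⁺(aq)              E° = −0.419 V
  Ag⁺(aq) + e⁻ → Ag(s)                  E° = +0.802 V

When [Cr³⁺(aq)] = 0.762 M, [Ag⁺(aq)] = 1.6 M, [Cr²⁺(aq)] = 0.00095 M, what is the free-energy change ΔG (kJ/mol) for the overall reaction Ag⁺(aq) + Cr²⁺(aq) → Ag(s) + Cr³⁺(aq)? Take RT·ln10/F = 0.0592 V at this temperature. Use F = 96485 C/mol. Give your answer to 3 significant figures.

With Ag⁺/Ag reduced at the cathode, E°cell = +0.802 − (−0.419) = +1.221 V and n = 1.
The reaction quotient is [Cr³⁺(aq)] / ([Ag⁺(aq)]·[Cr²⁺(aq)]) = 501; by Nernst, E = +1.221 − (0.0592/1)(2.700) = +1.0612 V.
Then ΔG = −nFE = −1 × 96485 × +1.0612 J/mol = −102 kJ/mol.

−102 kJ/mol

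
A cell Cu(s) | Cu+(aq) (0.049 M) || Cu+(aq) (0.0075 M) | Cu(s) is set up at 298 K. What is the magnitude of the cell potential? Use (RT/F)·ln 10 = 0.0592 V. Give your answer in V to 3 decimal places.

0.048 V

For a concentration cell E°cell = 0, since both electrodes use the same couple.
The compartment with the higher Cu+(aq) concentration (0.049 M) acts as the cathode; ions are reduced there and produced at the dilute (0.0075 M) anode.
With n = 1, Ecell = −(0.0592/1)·log([dilute]/[conc]) = −(0.0592/1)·log(0.0075/0.049) = +0.048 V.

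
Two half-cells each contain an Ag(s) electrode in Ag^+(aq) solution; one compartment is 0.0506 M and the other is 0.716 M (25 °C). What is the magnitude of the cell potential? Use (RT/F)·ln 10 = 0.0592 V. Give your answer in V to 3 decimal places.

For a concentration cell E°cell = 0, since both electrodes use the same couple.
The compartment with the higher Ag^+(aq) concentration (0.716 M) acts as the cathode; ions are reduced there and produced at the dilute (0.0506 M) anode.
With n = 1, Ecell = −(0.0592/1)·log([dilute]/[conc]) = −(0.0592/1)·log(0.0506/0.716) = +0.068 V.

0.068 V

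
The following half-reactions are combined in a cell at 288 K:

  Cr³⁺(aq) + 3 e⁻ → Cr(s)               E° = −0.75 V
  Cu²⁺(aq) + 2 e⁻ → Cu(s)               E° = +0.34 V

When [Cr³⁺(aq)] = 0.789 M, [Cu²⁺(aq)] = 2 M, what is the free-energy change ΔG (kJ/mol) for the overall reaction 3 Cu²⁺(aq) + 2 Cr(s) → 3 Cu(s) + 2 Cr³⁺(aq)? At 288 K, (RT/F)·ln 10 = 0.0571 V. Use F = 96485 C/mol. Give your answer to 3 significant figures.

−637 kJ/mol

The standard cell potential is +0.34 − (−0.75) = +1.09 V, with n = 6 electrons in the balanced equation.
The reaction quotient is [Cr³⁺(aq)]^2 / [Cu²⁺(aq)]^3 = 0.0778; by Nernst, E = +1.09 − (0.0571/6)(−1.109) = +1.1006 V.
ΔG = −nFE = −(6)(96485)(+1.1006) J/mol = −637 kJ/mol.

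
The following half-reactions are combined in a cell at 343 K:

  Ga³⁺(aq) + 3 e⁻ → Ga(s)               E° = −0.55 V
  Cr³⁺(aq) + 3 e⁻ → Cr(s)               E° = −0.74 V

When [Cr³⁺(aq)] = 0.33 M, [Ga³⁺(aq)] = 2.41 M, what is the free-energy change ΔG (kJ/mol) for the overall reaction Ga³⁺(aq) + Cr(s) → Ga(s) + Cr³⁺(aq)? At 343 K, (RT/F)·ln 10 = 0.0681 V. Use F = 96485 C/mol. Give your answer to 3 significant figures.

−60.7 kJ/mol

E°cell = −0.55 − (−0.74) = +0.19 V; the balanced reaction transfers n = 3 electrons.
The reaction quotient is [Cr³⁺(aq)] / [Ga³⁺(aq)] = 0.137; by Nernst, E = +0.19 − (0.0681/3)(−0.864) = +0.2096 V.
ΔG = −nFE = −(3)(96485)(+0.2096) J/mol = −60.7 kJ/mol.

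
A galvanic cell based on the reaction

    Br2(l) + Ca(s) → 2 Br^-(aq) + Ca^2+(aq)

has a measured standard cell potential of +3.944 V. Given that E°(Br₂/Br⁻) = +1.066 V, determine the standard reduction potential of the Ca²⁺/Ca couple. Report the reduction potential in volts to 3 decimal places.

In the reaction as written the Br₂/Br⁻ couple is reduced (cathode) and Ca²⁺/Ca is oxidized (anode), so E°cell = E°(Br₂/Br⁻) − E°(Ca²⁺/Ca).
E°(Ca²⁺/Ca) = E°(cathode) − E°cell = +1.066 − (+3.944) = −2.878 V.

−2.878 V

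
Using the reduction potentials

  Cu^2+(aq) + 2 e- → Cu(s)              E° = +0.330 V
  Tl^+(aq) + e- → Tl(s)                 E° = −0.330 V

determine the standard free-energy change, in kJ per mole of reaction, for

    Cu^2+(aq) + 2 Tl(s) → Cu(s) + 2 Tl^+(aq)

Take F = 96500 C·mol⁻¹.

In the reaction as written Cu^2+(aq) is reduced, so the Cu²⁺/Cu couple is the cathode and Tl⁺/Tl is the anode.
E°cell = +0.330 − (−0.330) = +0.660 V; balancing electrons gives n = 2.
ΔG° = −nFE°cell = −(2)(96500)(+0.660) J/mol = −127 kJ/mol.

−127 kJ/mol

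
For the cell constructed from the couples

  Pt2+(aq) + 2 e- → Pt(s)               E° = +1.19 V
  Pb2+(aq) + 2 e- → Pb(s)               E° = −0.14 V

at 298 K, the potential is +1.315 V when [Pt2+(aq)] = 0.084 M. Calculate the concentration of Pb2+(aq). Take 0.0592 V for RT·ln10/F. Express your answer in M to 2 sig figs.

0.27 M

Pt²⁺/Pt is the cathode (higher E°); E°cell = +1.19 − (−0.14) = +1.33 V with n = 2.
Rearranging E = E° − (0.0592/n)·log Q gives log Q = 2(+1.33 − (+1.315))/0.0592 = 0.507.
The balanced reaction is Pt2+(aq) + Pb(s) → Pt(s) + Pb2+(aq), so Q = [Pb2+(aq)] / [Pt2+(aq)].
Isolating [Pb2+(aq)] in Q = 10^{0.507} yields log [Pb2+(aq)] = −0.569, i.e. 0.27 M.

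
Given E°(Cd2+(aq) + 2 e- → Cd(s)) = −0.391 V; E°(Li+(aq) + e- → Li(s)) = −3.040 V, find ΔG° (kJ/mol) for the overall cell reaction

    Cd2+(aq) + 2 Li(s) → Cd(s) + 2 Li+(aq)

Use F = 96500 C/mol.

In the reaction as written Cd2+(aq) is reduced, so the Cd²⁺/Cd couple is the cathode and Li⁺/Li is the anode.
E°cell = −0.391 − (−3.040) = +2.649 V; balancing electrons gives n = 2.
ΔG° = −nFE°cell = −(2)(96500)(+2.649) J/mol = −511 kJ/mol.

−511 kJ/mol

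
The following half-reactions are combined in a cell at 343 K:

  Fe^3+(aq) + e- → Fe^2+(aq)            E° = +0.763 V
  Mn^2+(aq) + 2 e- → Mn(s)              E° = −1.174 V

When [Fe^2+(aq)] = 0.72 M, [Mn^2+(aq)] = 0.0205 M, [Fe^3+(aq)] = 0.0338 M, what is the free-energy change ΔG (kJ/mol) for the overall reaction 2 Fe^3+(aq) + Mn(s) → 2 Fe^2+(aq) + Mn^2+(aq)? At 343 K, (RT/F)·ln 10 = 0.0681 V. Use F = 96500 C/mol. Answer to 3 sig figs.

With Fe³⁺/Fe²⁺ reduced at the cathode, E°cell = +0.763 − (−1.174) = +1.937 V and n = 2.
Q = ([Fe^2+(aq)]^2·[Mn^2+(aq)]) / [Fe^3+(aq)]^2 = 9.3, so log Q = 0.969 and E = +1.937 − (0.0681/2)(0.969) = +1.9040 V.
ΔG = −nFE = −(2)(96500)(+1.9040) J/mol = −367 kJ/mol.

−367 kJ/mol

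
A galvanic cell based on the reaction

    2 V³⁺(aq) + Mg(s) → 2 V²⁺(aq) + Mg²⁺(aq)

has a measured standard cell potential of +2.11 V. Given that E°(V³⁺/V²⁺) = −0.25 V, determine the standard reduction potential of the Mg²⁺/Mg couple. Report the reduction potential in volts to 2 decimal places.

In the reaction as written the V³⁺/V²⁺ couple is reduced (cathode) and Mg²⁺/Mg is oxidized (anode), so E°cell = E°(V³⁺/V²⁺) − E°(Mg²⁺/Mg).
E°(Mg²⁺/Mg) = E°(cathode) − E°cell = −0.25 − (+2.11) = −2.36 V.

−2.36 V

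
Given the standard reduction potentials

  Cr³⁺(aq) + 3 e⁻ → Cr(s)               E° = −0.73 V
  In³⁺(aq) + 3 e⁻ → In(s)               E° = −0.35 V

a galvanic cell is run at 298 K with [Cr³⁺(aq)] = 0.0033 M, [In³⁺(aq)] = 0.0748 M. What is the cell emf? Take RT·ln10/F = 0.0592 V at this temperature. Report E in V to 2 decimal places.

The In³⁺/In couple has the more positive E°, so it is the cathode; Cr³⁺/Cr is the anode.
The standard potential is −0.35 − (−0.73) = +0.38 V and the balanced reaction transfers n = 3 electrons.
For the overall reaction In³⁺(aq) + Cr(s) → In(s) + Cr³⁺(aq), Q = [Cr³⁺(aq)] / [In³⁺(aq)] = 0.0441, giving log Q = −1.355.
Applying E = E° − (RT ln10/nF)·log Q gives +0.38 − (0.0592/3)(−1.355) = +0.41 V.

+0.41 V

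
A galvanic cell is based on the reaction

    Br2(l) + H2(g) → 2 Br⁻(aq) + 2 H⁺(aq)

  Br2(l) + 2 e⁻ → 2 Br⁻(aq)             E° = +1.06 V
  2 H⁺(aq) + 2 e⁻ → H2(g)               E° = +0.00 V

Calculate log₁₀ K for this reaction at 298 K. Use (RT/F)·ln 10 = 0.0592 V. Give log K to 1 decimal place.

log K = 35.8

The Br₂/Br⁻ couple is reduced (cathode); E°cell = +1.06 − (+0.00) = +1.06 V with n = 2.
At equilibrium E = 0, so log K = nE°cell / 0.0592 = (2)(+1.06) / 0.0592 = 35.8.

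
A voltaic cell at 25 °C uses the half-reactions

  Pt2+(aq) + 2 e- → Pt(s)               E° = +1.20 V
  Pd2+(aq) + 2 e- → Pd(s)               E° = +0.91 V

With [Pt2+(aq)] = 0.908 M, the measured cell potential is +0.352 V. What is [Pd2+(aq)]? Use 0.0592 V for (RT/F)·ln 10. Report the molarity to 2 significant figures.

0.0073 M

The Pt²⁺/Pt couple has the larger reduction potential, so it is the cathode: E°cell = +1.20 − (+0.91) = +0.29 V and n = 2.
From the Nernst equation, log Q = n(E° − E)/0.0592 = 2·(+0.29 − (+0.352))/0.0592 = −2.095.
Balancing electrons gives Pt2+(aq) + Pd(s) → Pt(s) + Pd2+(aq); thus Q = [Pd2+(aq)] / [Pt2+(aq)].
Isolating [Pd2+(aq)] in Q = 10^{−2.095} yields log [Pd2+(aq)] = −2.137, i.e. 0.0073 M.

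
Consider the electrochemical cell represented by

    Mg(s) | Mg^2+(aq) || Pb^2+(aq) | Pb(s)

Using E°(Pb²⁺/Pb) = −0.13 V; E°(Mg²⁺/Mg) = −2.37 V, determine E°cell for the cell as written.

+2.24 V

By convention the left-hand electrode in cell notation is the anode (oxidation) and the right-hand electrode is the cathode (reduction).
E°cell = E°(right) − E°(left) = −0.13 − (−2.37) = +2.24 V.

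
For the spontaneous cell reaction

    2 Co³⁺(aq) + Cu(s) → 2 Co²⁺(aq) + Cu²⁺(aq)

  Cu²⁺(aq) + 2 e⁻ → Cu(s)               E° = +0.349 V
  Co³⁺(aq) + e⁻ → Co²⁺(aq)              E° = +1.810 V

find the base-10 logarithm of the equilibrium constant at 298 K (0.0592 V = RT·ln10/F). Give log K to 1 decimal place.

The Co³⁺/Co²⁺ couple is reduced (cathode); E°cell = +1.810 − (+0.349) = +1.461 V with n = 2.
At equilibrium E = 0, so log K = nE°cell / 0.0592 = (2)(+1.461) / 0.0592 = 49.4.

log K = 49.4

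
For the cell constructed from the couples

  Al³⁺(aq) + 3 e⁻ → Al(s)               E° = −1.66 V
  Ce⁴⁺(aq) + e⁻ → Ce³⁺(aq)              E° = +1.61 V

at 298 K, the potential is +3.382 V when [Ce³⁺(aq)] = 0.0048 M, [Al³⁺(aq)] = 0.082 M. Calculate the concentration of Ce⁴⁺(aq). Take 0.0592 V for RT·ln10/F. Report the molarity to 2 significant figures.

0.16 M

Ce⁴⁺/Ce³⁺ is the cathode (higher E°); E°cell = +1.61 − (−1.66) = +3.27 V with n = 3.
Rearranging E = E° − (0.0592/n)·log Q gives log Q = 3(+3.27 − (+3.382))/0.0592 = −5.676.
For 3 Ce⁴⁺(aq) + Al(s) → 3 Ce³⁺(aq) + Al³⁺(aq), the reaction quotient is Q = ([Ce³⁺(aq)]^3·[Al³⁺(aq)]) / [Ce⁴⁺(aq)]^3.
Substituting the known concentrations and solving, log [Ce⁴⁺(aq)] = −0.789 and [Ce⁴⁺(aq)] = 0.16 M.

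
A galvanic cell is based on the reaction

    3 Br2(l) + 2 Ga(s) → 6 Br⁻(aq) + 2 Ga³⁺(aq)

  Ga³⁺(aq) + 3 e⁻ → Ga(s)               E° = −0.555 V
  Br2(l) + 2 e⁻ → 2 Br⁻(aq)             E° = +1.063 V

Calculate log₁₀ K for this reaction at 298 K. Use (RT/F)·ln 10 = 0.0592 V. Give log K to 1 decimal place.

The Br₂/Br⁻ couple is reduced (cathode); E°cell = +1.063 − (−0.555) = +1.618 V with n = 6.
At equilibrium E = 0, so log K = nE°cell / 0.0592 = (6)(+1.618) / 0.0592 = 164.0.

log K = 164.0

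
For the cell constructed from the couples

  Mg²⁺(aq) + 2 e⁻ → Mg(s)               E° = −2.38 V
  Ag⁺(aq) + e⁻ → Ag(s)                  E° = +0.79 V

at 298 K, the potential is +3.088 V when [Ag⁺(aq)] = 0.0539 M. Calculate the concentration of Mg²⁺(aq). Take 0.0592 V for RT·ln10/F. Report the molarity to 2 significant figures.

1.7 M

With Ag⁺/Ag at the cathode and Mg²⁺/Mg at the anode, E°cell = +0.79 − (−2.38) = +3.17 V (n = 2).
Since E = E° − (0.0592/n)·log Q, log Q = n(E° − E)/0.0592 = 2.770.
The balanced reaction is 2 Ag⁺(aq) + Mg(s) → 2 Ag(s) + Mg²⁺(aq), so Q = [Mg²⁺(aq)] / [Ag⁺(aq)]^2.
Solving for the unknown gives log [Mg²⁺(aq)] = 0.233, so [Mg²⁺(aq)] ≈ 1.7 M.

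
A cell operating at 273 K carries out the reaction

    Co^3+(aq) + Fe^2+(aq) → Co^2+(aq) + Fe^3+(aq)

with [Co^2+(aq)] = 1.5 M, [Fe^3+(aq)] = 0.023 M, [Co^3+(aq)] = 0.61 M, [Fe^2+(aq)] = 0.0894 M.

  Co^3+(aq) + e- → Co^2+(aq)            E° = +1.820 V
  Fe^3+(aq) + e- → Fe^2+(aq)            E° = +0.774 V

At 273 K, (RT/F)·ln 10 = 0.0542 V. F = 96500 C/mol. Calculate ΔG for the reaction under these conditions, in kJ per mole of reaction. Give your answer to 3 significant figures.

E°cell = +1.820 − (+0.774) = +1.046 V; the balanced reaction transfers n = 1 electron.
The reaction quotient is ([Co^2+(aq)]·[Fe^3+(aq)]) / ([Co^3+(aq)]·[Fe^2+(aq)]) = 0.633; by Nernst, E = +1.046 − (0.0542/1)(−0.199) = +1.0568 V.
ΔG = −nFE = −(1)(96500)(+1.0568) J/mol = −102 kJ/mol.

−102 kJ/mol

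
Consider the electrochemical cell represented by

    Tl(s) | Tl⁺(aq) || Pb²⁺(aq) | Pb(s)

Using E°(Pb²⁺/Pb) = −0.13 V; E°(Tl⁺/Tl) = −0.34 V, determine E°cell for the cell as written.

By convention the left-hand electrode in cell notation is the anode (oxidation) and the right-hand electrode is the cathode (reduction).
E°cell = E°(right) − E°(left) = −0.13 − (−0.34) = +0.21 V.

+0.21 V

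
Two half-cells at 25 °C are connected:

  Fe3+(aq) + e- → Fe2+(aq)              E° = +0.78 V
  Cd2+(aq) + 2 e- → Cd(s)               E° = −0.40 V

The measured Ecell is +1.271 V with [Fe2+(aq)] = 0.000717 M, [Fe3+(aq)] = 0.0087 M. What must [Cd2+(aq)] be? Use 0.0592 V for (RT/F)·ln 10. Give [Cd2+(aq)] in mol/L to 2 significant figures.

With Fe³⁺/Fe²⁺ at the cathode and Cd²⁺/Cd at the anode, E°cell = +0.78 − (−0.40) = +1.18 V (n = 2).
Since E = E° − (0.0592/n)·log Q, log Q = n(E° − E)/0.0592 = −3.074.
Balancing electrons gives 2 Fe3+(aq) + Cd(s) → 2 Fe2+(aq) + Cd2+(aq); thus Q = ([Fe2+(aq)]^2·[Cd2+(aq)]) / [Fe3+(aq)]^2.
Substituting the known concentrations and solving, log [Cd2+(aq)] = −0.906 and [Cd2+(aq)] = 0.12 M.

0.12 M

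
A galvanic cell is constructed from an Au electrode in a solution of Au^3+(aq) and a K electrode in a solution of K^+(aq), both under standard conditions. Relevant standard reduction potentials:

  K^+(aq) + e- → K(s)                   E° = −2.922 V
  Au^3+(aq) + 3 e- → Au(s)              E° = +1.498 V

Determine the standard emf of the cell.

+4.420 V

The Au³⁺/Au couple has the higher E°, so Au ion is reduced (cathode) and K is oxidized (anode).
E°cell = E°(cathode) − E°(anode) = +1.498 − (−2.922) = +4.420 V.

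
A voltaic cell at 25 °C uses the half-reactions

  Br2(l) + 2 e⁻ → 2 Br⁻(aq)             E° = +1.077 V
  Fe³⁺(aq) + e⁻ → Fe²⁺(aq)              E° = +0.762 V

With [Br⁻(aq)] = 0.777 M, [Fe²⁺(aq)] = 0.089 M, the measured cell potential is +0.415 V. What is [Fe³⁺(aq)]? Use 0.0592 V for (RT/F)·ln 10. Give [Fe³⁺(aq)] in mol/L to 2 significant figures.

0.0023 M

Br₂/Br⁻ is the cathode (higher E°); E°cell = +1.077 − (+0.762) = +0.315 V with n = 2.
Since E = E° − (0.0592/n)·log Q, log Q = n(E° − E)/0.0592 = −3.378.
Balancing electrons gives Br2(l) + 2 Fe²⁺(aq) → 2 Br⁻(aq) + 2 Fe³⁺(aq); thus Q = ([Br⁻(aq)]^2·[Fe³⁺(aq)]^2) / [Fe²⁺(aq)]^2.
Solving for the unknown gives log [Fe³⁺(aq)] = −2.630, so [Fe³⁺(aq)] ≈ 0.0023 M.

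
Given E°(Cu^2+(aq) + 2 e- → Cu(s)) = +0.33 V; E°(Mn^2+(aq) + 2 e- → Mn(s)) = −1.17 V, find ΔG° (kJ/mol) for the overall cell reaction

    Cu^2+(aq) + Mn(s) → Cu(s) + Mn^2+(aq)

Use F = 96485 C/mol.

−289 kJ/mol

In the reaction as written Cu^2+(aq) is reduced, so the Cu²⁺/Cu couple is the cathode and Mn²⁺/Mn is the anode.
E°cell = +0.33 − (−1.17) = +1.50 V; balancing electrons gives n = 2.
ΔG° = −nFE°cell = −(2)(96485)(+1.50) J/mol = −289 kJ/mol.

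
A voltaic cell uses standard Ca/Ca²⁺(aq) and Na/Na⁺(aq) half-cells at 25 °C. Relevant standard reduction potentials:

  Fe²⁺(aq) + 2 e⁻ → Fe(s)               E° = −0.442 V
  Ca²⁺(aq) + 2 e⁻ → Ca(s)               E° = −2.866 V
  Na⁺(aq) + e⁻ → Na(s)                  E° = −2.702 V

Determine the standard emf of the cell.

+0.164 V

The Na⁺/Na couple has the higher E°, so Na ion is reduced (cathode) and Ca is oxidized (anode).
E°cell = E°(cathode) − E°(anode) = −2.702 − (−2.866) = +0.164 V.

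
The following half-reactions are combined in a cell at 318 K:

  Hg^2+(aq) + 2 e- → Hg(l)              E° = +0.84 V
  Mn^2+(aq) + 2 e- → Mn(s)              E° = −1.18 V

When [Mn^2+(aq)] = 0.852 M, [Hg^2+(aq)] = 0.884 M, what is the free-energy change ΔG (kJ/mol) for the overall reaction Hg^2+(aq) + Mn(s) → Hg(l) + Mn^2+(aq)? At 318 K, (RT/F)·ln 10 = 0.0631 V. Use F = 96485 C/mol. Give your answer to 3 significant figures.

E°cell = +0.84 − (−1.18) = +2.02 V; the balanced reaction transfers n = 2 electrons.
The reaction quotient is [Mn^2+(aq)] / [Hg^2+(aq)] = 0.964; by Nernst, E = +2.02 − (0.0631/2)(−0.016) = +2.0205 V.
Then ΔG = −nFE = −2 × 96485 × +2.0205 J/mol = −390 kJ/mol.

−390 kJ/mol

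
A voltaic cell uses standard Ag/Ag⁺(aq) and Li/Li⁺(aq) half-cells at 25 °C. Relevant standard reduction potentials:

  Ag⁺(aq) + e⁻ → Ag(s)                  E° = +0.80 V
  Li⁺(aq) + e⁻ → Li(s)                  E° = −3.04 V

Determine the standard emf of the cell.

+3.84 V

The Ag⁺/Ag couple has the higher E°, so Ag ion is reduced (cathode) and Li is oxidized (anode).
E°cell = E°(cathode) − E°(anode) = +0.80 − (−3.04) = +3.84 V.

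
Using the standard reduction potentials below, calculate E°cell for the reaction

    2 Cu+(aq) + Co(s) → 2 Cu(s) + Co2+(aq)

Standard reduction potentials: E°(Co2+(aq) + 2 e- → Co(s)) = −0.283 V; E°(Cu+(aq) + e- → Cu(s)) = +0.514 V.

+0.797 V

In the reaction as written, Cu+(aq) is reduced (cathode) and Co2+(aq) is produced by oxidation at the anode.
E°cell = E°(cathode) − E°(anode) = +0.514 − (−0.283) = +0.797 V.
The positive value indicates the reaction is spontaneous as written.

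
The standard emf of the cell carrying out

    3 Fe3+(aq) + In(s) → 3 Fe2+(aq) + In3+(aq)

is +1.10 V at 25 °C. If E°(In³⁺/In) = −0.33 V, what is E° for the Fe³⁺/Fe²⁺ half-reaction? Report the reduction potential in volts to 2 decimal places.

In the reaction as written the Fe³⁺/Fe²⁺ couple is reduced (cathode) and In³⁺/In is oxidized (anode), so E°cell = E°(Fe³⁺/Fe²⁺) − E°(In³⁺/In).
E°(Fe³⁺/Fe²⁺) = E°cell + E°(anode) = +1.10 + (−0.33) = +0.77 V.

+0.77 V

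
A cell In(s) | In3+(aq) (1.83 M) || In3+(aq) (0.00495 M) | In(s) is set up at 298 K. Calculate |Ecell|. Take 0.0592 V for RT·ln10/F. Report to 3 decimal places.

0.051 V

For a concentration cell E°cell = 0, since both electrodes use the same couple.
The compartment with the higher In3+(aq) concentration (1.83 M) acts as the cathode; ions are reduced there and produced at the dilute (0.00495 M) anode.
With n = 3, Ecell = −(0.0592/3)·log([dilute]/[conc]) = −(0.0592/3)·log(0.00495/1.83) = +0.051 V.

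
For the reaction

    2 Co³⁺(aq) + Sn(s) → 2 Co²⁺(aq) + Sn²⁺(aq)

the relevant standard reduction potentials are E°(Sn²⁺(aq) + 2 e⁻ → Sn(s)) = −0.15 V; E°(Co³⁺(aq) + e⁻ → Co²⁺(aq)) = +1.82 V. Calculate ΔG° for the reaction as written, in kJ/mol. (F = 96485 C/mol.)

−380 kJ/mol

In the reaction as written Co³⁺(aq) is reduced, so the Co³⁺/Co²⁺ couple is the cathode and Sn²⁺/Sn is the anode.
E°cell = +1.82 − (−0.15) = +1.97 V; balancing electrons gives n = 2.
ΔG° = −nFE°cell = −(2)(96485)(+1.97) J/mol = −380 kJ/mol.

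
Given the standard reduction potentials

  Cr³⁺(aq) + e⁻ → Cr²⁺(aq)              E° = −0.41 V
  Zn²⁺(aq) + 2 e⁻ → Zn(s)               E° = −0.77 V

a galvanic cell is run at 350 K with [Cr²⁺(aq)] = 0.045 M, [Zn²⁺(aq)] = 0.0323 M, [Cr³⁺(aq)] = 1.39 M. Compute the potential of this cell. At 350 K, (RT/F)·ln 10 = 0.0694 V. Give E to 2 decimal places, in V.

+0.52 V

Since E°(Cr³⁺/Cr²⁺) > E°(Zn²⁺/Zn), Cr³⁺/Cr²⁺ serves as the cathode.
E°cell = −0.41 − (−0.77) = +0.36 V, with n = 2 electrons transferred.
The balanced reaction is 2 Cr³⁺(aq) + Zn(s) → 2 Cr²⁺(aq) + Zn²⁺(aq), so Q = ([Cr²⁺(aq)]^2·[Zn²⁺(aq)]) / [Cr³⁺(aq)]^2 = 3.39×10^−5 and log Q = −4.470.
Applying E = E° − (RT ln10/nF)·log Q gives +0.36 − (0.0694/2)(−4.470) = +0.52 V.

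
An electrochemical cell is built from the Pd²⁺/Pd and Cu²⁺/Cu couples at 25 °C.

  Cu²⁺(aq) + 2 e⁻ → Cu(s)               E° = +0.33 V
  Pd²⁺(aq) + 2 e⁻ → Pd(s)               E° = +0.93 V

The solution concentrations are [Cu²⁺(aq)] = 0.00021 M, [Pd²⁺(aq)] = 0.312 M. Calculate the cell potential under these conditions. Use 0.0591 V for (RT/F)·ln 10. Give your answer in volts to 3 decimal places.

+0.694 V

Since E°(Pd²⁺/Pd) > E°(Cu²⁺/Cu), Pd²⁺/Pd serves as the cathode.
E°cell = +0.93 − (+0.33) = +0.60 V, with n = 2 electrons transferred.
Balancing gives Pd²⁺(aq) + Cu(s) → Pd(s) + Cu²⁺(aq); hence Q = [Cu²⁺(aq)] / [Pd²⁺(aq)] = 0.000673 (log Q = −3.172).
By the Nernst equation, E = +0.60 − (0.0591/2)·(−3.172) = +0.694 V.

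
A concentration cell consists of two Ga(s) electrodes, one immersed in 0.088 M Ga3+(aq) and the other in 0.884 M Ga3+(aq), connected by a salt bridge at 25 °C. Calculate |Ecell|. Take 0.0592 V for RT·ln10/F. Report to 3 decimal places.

For a concentration cell E°cell = 0, since both electrodes use the same couple.
The compartment with the higher Ga3+(aq) concentration (0.884 M) acts as the cathode; ions are reduced there and produced at the dilute (0.088 M) anode.
With n = 3, Ecell = −(0.0592/3)·log([dilute]/[conc]) = −(0.0592/3)·log(0.088/0.884) = +0.020 V.

0.020 V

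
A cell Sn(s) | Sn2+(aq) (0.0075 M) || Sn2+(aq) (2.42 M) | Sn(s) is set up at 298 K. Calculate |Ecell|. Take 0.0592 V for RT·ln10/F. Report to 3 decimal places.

0.074 V

For a concentration cell E°cell = 0, since both electrodes use the same couple.
The compartment with the higher Sn2+(aq) concentration (2.42 M) acts as the cathode; ions are reduced there and produced at the dilute (0.0075 M) anode.
With n = 2, Ecell = −(0.0592/2)·log([dilute]/[conc]) = −(0.0592/2)·log(0.0075/2.42) = +0.074 V.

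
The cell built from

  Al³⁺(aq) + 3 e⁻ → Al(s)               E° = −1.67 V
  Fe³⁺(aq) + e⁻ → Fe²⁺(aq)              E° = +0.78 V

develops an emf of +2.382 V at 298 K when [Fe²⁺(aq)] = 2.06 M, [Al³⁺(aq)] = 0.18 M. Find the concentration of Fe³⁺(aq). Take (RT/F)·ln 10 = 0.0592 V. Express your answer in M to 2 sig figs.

Fe³⁺/Fe²⁺ is the cathode (higher E°); E°cell = +0.78 − (−1.67) = +2.45 V with n = 3.
Rearranging E = E° − (0.0592/n)·log Q gives log Q = 3(+2.45 − (+2.382))/0.0592 = 3.446.
For 3 Fe³⁺(aq) + Al(s) → 3 Fe²⁺(aq) + Al³⁺(aq), the reaction quotient is Q = ([Fe²⁺(aq)]^3·[Al³⁺(aq)]) / [Fe³⁺(aq)]^3.
Isolating [Fe³⁺(aq)] in Q = 10^{3.446} yields log [Fe³⁺(aq)] = −1.083, i.e. 0.083 M.

0.083 M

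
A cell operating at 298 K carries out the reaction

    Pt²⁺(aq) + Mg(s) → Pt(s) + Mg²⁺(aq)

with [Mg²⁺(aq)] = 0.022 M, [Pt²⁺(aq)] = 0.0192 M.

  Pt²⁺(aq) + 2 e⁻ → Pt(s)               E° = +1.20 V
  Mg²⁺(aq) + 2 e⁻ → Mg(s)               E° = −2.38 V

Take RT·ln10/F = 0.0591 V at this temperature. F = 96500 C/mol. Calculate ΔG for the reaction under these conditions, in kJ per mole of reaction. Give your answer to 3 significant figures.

With Pt²⁺/Pt reduced at the cathode, E°cell = +1.20 − (−2.38) = +3.58 V and n = 2.
The reaction quotient is [Mg²⁺(aq)] / [Pt²⁺(aq)] = 1.15; by Nernst, E = +3.58 − (0.0591/2)(0.059) = +3.5783 V.
Finally ΔG = −nFE = −(2)(96500 C/mol)(+3.5783 V) = −691 kJ/mol.

−691 kJ/mol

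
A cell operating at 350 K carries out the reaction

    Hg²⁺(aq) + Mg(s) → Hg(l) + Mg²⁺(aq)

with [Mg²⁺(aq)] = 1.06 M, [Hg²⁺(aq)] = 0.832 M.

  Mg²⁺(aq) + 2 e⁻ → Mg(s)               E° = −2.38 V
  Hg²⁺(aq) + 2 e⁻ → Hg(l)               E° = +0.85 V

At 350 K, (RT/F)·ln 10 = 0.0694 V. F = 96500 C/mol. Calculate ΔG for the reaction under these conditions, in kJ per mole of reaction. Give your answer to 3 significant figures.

The standard cell potential is +0.85 − (−2.38) = +3.23 V, with n = 2 electrons in the balanced equation.
Here Q = [Mg²⁺(aq)] / [Hg²⁺(aq)] = 1.27 (log Q = 0.105), giving E = +3.23 − (0.0694/2)·(0.105) = +3.2264 V.
Then ΔG = −nFE = −2 × 96500 × +3.2264 J/mol = −623 kJ/mol.

−623 kJ/mol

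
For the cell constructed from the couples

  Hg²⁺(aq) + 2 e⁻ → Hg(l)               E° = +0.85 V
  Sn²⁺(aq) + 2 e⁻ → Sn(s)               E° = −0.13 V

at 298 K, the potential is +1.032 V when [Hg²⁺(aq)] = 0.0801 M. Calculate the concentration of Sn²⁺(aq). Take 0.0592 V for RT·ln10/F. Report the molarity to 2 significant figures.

0.0014 M

The Hg²⁺/Hg couple has the larger reduction potential, so it is the cathode: E°cell = +0.85 − (−0.13) = +0.98 V and n = 2.
From the Nernst equation, log Q = n(E° − E)/0.0592 = 2·(+0.98 − (+1.032))/0.0592 = −1.757.
For Hg²⁺(aq) + Sn(s) → Hg(l) + Sn²⁺(aq), the reaction quotient is Q = [Sn²⁺(aq)] / [Hg²⁺(aq)].
Substituting the known concentrations and solving, log [Sn²⁺(aq)] = −2.853 and [Sn²⁺(aq)] = 0.0014 M.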